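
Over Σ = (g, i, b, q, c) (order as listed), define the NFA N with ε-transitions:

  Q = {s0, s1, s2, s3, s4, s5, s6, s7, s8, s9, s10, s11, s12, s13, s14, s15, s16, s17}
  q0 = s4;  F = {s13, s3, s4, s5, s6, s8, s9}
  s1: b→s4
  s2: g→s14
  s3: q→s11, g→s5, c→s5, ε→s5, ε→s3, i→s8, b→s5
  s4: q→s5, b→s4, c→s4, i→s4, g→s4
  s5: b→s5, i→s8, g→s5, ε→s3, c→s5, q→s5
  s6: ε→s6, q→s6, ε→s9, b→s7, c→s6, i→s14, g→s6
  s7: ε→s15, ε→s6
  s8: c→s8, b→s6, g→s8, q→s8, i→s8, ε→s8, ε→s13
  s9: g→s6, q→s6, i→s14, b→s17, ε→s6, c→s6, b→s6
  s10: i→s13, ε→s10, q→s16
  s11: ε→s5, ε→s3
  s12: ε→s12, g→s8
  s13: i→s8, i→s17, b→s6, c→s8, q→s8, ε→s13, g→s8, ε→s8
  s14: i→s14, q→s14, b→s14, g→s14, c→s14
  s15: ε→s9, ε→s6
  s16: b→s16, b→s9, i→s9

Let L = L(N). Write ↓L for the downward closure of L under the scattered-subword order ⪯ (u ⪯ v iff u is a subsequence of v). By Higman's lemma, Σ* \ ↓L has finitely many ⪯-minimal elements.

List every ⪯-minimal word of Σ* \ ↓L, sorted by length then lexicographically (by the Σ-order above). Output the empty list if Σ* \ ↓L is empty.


A = [qibi].

|Q|=18, |F|=7, |δ|=68 (18 ε).
min D↑ (5 st, q0=0, F={4}): 0:g→0,i→0,b→0,q→1,c→0 1:g→1,i→2,b→1,q→1,c→1 2:g→2,i→2,b→3,q→2,c→2 3:g→3,i→4,b→3,q→3,c→3 4:g→4,i→4,b→4,q→4,c→4 [Hopcroft].
'qibi': run [12, 11, 8, 6, 1] end={s14} — reject; 4/4 del acc.
1 words, ⪯-incomp.


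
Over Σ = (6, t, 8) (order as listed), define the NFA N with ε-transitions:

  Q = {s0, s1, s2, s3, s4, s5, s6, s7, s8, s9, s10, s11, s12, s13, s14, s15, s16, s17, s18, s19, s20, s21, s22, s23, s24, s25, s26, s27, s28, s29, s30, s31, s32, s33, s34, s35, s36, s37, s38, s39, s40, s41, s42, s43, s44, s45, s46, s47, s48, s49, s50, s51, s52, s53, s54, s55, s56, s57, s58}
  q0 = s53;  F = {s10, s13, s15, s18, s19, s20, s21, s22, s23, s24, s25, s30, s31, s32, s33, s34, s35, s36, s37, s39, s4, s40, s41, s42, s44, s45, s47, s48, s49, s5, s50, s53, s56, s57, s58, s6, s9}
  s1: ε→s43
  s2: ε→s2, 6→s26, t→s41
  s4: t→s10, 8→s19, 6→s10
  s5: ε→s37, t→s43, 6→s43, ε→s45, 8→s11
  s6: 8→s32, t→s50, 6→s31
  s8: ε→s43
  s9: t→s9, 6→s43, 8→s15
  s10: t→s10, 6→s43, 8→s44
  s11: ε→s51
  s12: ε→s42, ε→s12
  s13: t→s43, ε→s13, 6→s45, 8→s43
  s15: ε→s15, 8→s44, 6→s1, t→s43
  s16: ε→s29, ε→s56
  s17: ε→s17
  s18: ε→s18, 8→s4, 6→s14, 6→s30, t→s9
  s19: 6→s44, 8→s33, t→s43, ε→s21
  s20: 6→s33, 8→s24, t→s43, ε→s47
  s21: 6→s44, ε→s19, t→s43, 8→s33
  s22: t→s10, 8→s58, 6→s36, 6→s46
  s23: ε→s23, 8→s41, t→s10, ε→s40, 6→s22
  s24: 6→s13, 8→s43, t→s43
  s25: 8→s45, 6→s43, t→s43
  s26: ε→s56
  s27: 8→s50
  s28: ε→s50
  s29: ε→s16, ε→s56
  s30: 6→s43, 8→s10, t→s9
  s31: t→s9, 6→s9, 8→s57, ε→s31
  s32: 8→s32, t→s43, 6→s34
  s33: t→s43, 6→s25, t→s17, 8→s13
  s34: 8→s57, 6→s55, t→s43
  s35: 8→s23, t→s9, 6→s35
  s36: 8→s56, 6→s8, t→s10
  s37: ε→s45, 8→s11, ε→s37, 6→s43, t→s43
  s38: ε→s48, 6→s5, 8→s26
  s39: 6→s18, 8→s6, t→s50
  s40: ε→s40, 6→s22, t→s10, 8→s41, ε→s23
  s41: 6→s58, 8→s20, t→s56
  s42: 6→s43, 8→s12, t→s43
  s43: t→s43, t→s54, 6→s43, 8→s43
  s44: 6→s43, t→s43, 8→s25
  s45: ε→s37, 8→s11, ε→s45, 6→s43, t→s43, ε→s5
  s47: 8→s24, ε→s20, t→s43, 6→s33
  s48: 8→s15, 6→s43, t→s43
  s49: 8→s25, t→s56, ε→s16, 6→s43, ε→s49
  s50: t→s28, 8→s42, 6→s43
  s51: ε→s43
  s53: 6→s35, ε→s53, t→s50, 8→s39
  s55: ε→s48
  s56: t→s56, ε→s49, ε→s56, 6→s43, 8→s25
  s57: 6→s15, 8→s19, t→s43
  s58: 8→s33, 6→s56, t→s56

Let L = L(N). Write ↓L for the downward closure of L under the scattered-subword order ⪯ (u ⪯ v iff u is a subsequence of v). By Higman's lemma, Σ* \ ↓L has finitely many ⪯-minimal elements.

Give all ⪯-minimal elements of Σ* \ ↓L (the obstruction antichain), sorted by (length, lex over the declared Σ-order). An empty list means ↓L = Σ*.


|Q|=59, |F|=37, |δ|=163 (40 ε).
min D↑ (32 st, q0=0, F={6}): 0:6→1,t→2,8→3 1:6→1,t→4,8→5 2:6→6,t→2,8→7 3:6→8,t→2,8→9 4:6→6,t→4,8→10 5:6→11,t→12,8→13 6:6→6,t→6,8→6 7:6→6,t→6,8→7 8:6→14,t→4,8→15 9:6→16,t→2,8→17 10:6→6,t→6,8→18 11:6→19,t→12,8→20 12:6→6,t→12,8→18 13:6→20,t→21,8→22 14:6→6,t→4,8→12 15:6→12,t→12,8→23 16:6→4,t→4,8→24 17:6→25,t→6,8→17 18:6→6,t→6,8→26 19:6→6,t→12,8→21 20:6→21,t→21,8→27 21:6→6,t→21,8→26 22:6→27,t→6,8→28 23:6→18,t→6,8→27 24:6→10,t→6,8→23 25:6→29,t→6,8→24 26:6→6,t→6,8→30 27:6→26,t→6,8→31 28:6→31,t→6,8→6 29:6→6,t→6,8→10 30:6→6,t→6,8→6 31:6→30,t→6,8→6 [Hopcroft].
't6': run [51, 22, 3] end={s1,s43,s54} rej; 2/2 single-dels accept.
't8t': N↓-sim [51, 22, 13, 2] end={s43,s54} — reject; 3/3 single-dels accept.
'8666': run [51, 49, 36, 24, 4] end={s1,s43,s54,s8} — reject; 4/4 single-dels accept.
'888t': |S_i|=[51, 49, 39, 26, 3] end={s17,s43,s54} rej; 4/4 deletions ∈↓L.
'688888': |S_i|=[51, 43, 34, 23, 14, 9, 4] end={s11,s43,s51,s54} — reject; 6/6 deletions ∈↓L.
5 obstructions.

min(Σ*\↓L) = [t6, t8t, 8666, 888t, 688888].


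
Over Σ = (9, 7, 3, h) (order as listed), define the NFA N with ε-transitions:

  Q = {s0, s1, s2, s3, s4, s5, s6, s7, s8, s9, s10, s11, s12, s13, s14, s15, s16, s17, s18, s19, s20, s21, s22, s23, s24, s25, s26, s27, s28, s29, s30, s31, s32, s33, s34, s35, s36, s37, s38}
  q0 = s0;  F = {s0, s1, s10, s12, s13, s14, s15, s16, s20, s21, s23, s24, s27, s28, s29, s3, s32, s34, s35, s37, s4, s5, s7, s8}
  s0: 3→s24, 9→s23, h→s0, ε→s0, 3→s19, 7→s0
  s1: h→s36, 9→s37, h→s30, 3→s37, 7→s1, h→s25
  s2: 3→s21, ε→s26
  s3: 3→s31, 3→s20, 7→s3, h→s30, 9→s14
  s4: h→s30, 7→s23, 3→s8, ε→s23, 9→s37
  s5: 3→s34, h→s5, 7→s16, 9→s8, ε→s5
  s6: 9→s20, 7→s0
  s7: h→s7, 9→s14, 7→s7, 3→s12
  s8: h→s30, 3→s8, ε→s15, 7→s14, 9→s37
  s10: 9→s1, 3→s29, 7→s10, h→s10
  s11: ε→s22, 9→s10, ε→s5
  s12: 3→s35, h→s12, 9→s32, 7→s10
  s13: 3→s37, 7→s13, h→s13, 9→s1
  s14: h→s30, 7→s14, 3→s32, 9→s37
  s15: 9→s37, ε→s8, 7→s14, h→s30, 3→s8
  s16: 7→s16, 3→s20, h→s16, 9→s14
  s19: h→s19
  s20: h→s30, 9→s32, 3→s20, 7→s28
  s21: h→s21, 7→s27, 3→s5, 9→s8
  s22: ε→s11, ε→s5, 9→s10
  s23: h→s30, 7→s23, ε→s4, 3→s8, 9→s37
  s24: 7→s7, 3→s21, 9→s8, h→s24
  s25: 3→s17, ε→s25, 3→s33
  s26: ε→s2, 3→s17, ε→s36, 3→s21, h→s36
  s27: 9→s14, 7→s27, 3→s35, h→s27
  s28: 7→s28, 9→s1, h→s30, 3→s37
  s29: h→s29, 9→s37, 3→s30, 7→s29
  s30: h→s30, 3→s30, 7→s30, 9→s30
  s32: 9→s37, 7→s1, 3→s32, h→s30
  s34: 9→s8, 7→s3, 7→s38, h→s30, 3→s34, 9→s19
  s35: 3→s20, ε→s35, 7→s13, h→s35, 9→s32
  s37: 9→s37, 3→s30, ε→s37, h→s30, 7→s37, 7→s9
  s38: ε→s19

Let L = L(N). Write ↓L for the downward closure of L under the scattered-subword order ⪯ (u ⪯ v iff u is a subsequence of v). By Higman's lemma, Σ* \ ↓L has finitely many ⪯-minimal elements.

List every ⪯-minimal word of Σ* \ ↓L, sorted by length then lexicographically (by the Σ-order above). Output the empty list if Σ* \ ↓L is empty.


A = [9h, 993, 3333h, 373733].

|Q|=39, |F|=24, |δ|=135 (17 ε).
min D↑ (23 st, q0=0, F={5}): 0:9→1,7→0,3→2,h→0 1:9→3,7→1,3→4,h→5 2:9→4,7→6,3→7,h→2 3:9→3,7→3,3→5,h→5 4:9→3,7→8,3→4,h→5 5:9→5,7→5,3→5,h→5 6:9→8,7→6,3→9,h→6 7:9→4,7→10,3→11,h→7 8:9→3,7→8,3→12,h→5 9:9→12,7→13,3→14,h→9 10:9→8,7→10,3→14,h→10 11:9→4,7→15,3→16,h→11 12:9→3,7→17,3→12,h→5 13:9→17,7→13,3→18,h→13 14:9→12,7→19,3→20,h→14 15:9→8,7→15,3→20,h→15 16:9→4,7→21,3→16,h→5 17:9→3,7→17,3→3,h→5 18:9→3,7→18,3→5,h→18 19:9→17,7→19,3→3,h→19 20:9→12,7→22,3→20,h→5 21:9→8,7→21,3→20,h→5 22:9→17,7→22,3→3,h→5 (ε-aug+det+¬).
'9h': N↓-sim [33, 15, 6] end={s17,s19,s25,s30,s33,s36} rej; 2/2 single-dels accept.
'993': N↓-sim [33, 15, 3, 1] end={s30} ∉↓L; 3/3 del acc.
'3333h': run [33, 30, 28, 24, 19, 6] end={s17,s19,s25,s30,s33,s36} rej; 5/5 single-dels accept.
'373733': |S_i|=[33, 30, 24, 17, 12, 6, 1] end={s30} ∉↓L; 6/6 single-dels accept.
4 words, ⪯-incomp.


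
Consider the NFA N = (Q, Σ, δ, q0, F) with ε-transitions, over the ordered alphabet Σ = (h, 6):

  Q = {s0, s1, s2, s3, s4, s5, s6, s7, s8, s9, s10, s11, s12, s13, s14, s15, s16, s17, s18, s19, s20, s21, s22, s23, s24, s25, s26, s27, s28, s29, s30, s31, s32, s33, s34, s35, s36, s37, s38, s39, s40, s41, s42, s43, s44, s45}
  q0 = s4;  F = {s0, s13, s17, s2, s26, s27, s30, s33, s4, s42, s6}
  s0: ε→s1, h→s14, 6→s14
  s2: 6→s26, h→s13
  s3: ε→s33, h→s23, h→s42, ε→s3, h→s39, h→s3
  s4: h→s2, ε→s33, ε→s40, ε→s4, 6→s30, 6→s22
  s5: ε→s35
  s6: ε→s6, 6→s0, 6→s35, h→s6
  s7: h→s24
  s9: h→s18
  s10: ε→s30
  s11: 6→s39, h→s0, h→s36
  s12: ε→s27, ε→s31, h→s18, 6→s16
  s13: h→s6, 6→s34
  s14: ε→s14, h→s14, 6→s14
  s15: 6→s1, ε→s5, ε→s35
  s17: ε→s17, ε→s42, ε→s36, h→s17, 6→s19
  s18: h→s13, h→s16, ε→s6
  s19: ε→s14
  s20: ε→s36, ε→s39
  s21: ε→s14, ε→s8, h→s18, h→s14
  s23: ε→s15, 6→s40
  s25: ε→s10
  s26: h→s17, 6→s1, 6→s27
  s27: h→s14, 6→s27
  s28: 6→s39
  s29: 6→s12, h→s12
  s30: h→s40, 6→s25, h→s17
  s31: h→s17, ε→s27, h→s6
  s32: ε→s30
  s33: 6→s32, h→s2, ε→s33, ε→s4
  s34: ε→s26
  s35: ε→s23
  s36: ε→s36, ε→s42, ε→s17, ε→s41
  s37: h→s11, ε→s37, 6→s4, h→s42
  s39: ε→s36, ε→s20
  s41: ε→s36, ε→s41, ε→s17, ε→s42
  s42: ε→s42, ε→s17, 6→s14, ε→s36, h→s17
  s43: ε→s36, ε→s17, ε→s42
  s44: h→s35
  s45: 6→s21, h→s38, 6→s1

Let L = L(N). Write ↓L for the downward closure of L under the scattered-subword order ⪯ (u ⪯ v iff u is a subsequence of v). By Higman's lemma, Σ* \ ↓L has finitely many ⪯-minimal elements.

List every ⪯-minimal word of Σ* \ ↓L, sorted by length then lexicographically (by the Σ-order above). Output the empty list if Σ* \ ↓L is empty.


min(Σ*\↓L) = [6h6, h66h, hhh6h, hhh66].

|Q|=46, |F|=11, |δ|=105 (48 ε).
min D↑ (10 st, q0=0, F={8}): 0:h→1,6→2 1:h→3,6→4 2:h→5,6→2 3:h→6,6→4 4:h→5,6→7 5:h→5,6→8 6:h→6,6→9 7:h→8,6→7 8:h→8,6→8 9:h→8,6→8 [Hopcroft].
'6h6': run [26, 21, 7, 2] end={s14,s19} — reject; 3/3 single-dels accept.
'h66h': run [26, 19, 16, 5, 1] end={s14} rej; 4/4 single-dels accept.
'hhh6h': run [26, 19, 18, 14, 9, 1] end={s14} ∉↓L; 5/5 del acc.
'hhh66': run [26, 19, 18, 14, 9, 3] end={s1,s14,s40} — reject; 5/5 deletions ∈↓L.
4 words, ⪯-incomp.


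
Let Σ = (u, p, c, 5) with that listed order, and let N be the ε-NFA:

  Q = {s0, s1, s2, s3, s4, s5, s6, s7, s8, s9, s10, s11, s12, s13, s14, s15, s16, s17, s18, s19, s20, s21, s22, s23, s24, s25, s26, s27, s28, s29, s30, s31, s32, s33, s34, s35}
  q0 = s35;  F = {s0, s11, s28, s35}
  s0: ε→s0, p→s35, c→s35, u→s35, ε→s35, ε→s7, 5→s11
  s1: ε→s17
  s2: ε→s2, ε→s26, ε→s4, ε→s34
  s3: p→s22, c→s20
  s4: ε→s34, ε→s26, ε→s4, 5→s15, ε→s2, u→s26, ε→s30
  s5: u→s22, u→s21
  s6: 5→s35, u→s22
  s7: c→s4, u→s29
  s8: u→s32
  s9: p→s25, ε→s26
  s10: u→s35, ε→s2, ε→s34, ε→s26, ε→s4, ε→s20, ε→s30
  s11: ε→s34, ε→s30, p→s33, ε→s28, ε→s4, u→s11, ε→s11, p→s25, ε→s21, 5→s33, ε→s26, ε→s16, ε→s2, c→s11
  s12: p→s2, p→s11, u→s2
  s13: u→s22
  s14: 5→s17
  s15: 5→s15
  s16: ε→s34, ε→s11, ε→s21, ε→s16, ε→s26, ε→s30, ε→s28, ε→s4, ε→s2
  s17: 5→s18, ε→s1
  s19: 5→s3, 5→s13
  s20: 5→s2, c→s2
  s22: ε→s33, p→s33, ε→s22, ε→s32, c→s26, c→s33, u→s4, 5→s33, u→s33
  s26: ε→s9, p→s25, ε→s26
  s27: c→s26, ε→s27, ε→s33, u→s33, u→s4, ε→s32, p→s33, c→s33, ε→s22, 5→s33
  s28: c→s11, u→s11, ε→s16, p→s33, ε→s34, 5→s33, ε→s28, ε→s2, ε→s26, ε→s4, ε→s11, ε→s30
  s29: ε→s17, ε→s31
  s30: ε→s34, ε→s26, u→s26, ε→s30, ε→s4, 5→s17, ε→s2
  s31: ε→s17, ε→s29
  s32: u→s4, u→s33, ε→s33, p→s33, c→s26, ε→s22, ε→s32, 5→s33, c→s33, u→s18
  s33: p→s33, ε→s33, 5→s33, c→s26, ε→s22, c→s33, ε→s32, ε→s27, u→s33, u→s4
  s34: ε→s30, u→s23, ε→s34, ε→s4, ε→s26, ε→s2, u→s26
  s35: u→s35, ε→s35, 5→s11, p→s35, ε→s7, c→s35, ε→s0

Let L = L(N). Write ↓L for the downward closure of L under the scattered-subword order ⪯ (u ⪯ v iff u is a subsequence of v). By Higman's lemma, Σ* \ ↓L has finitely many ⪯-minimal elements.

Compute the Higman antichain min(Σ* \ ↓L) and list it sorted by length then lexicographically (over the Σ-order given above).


|Q|=36, |F|=4, |δ|=151 (80 ε).
min D↑ (3 st, q0=0, F={2}): 0:u→0,p→0,c→0,5→1 1:u→1,p→2,c→1,5→2 2:u→2,p→2,c→2,5→2 (ε-aug+det+¬).
'5p': N↓-sim [25, 20, 16] end={s1,s15,s17,s18,s2,s22,s23,s25,s26,s27,s30,s32,…} — reject; 2/2 deletions ∈↓L.
'55': N↓-sim [25, 20, 16] end={s1,s15,s17,s18,s2,s22,s23,s25,s26,s27,s30,s32,…} rej; 2/2 deletions ∈↓L.
2 minimals (antichain).

A = [5p, 55].


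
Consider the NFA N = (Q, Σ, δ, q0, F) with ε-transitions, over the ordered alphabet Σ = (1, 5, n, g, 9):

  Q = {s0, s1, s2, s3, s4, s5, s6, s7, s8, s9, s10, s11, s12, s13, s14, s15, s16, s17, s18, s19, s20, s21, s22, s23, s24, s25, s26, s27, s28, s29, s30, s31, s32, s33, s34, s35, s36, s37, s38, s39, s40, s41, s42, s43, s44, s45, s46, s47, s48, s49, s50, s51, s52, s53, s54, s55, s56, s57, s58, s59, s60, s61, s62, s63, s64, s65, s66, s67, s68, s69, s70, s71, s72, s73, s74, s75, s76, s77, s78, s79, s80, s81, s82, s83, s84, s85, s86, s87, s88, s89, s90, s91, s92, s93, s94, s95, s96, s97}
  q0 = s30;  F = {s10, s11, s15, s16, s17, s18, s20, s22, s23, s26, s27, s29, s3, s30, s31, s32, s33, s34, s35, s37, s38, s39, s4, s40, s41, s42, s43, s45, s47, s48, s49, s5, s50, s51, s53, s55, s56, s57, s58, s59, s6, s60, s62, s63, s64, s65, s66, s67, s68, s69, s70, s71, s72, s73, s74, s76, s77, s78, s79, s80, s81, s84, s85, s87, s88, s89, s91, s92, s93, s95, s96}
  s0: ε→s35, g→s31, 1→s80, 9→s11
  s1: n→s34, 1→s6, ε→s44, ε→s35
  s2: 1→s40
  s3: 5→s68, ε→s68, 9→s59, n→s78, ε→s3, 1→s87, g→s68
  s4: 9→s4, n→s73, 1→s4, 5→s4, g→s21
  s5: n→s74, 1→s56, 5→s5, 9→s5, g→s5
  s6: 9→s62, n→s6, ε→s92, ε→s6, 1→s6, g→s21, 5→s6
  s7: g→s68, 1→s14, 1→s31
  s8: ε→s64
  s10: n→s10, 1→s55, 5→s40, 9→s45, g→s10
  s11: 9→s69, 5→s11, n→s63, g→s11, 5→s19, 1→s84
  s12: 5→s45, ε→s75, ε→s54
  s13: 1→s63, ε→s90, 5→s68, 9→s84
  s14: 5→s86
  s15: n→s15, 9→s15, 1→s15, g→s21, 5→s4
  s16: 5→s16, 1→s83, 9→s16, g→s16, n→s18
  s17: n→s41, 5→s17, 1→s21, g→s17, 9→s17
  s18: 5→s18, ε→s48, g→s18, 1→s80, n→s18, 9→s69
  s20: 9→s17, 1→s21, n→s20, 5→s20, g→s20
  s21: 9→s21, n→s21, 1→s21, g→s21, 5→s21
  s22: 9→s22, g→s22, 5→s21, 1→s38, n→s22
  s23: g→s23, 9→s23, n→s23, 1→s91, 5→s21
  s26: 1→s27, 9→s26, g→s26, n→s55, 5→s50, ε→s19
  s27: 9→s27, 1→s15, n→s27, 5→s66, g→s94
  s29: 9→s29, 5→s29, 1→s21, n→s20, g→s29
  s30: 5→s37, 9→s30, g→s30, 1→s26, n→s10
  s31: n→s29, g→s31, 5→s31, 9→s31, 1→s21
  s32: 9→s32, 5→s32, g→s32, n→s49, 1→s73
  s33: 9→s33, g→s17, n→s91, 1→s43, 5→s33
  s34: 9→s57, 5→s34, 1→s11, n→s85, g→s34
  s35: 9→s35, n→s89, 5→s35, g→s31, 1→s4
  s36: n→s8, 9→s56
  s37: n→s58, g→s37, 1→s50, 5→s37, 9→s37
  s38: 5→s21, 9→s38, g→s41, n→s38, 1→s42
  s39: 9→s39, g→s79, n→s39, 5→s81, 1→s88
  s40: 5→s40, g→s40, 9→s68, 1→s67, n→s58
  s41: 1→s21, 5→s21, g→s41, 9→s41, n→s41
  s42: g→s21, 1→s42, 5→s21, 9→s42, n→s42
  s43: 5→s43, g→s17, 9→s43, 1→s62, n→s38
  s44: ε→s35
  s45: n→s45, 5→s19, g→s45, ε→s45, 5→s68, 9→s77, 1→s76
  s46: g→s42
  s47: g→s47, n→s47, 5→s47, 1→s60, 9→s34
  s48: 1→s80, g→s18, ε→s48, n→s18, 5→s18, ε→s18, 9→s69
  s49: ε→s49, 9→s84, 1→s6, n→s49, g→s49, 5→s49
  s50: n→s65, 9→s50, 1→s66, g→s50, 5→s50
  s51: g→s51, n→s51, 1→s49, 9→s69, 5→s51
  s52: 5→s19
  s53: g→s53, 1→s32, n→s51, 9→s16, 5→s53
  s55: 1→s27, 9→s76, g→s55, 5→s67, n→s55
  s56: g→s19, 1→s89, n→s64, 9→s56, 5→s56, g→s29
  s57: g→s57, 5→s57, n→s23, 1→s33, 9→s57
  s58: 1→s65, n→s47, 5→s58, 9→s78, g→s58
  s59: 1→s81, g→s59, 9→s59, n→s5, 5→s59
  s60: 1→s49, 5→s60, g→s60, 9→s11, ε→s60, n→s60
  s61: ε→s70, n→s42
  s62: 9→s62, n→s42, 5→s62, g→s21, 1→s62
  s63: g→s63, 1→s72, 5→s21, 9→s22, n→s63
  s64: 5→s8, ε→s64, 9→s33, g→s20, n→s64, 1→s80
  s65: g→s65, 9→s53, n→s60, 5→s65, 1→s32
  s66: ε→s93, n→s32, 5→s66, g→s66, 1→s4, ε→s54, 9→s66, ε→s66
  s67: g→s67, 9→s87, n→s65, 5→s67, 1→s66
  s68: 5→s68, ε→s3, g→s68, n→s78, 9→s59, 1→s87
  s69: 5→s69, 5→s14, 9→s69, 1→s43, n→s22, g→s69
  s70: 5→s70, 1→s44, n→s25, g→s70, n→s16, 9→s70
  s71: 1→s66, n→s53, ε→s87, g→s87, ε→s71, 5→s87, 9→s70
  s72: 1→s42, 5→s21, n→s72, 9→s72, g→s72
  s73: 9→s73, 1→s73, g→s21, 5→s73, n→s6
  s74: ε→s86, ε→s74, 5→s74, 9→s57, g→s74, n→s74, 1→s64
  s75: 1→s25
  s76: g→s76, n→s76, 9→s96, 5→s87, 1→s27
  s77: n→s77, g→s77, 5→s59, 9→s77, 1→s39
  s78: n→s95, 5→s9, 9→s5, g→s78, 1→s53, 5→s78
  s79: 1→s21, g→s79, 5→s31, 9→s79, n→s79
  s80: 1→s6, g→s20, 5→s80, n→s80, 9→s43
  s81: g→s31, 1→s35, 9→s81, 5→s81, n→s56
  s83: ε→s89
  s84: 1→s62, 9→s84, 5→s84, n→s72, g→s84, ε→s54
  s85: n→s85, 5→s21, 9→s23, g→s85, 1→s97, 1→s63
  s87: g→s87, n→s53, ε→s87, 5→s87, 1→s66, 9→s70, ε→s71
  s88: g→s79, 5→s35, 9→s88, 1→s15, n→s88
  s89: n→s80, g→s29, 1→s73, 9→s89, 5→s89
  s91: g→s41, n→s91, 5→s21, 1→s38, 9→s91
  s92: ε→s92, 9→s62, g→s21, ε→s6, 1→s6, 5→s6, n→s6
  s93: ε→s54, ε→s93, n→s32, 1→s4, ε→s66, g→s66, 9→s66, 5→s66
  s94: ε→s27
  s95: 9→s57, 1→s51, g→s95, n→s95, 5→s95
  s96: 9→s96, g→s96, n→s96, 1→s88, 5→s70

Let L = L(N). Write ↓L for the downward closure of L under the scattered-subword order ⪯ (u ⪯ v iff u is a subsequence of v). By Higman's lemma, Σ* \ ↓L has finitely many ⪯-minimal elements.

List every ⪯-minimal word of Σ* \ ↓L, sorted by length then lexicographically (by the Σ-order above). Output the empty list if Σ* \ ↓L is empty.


min(Σ*\↓L) = [111g, 5nn9n5, n991g1].

|Q|=98, |F|=71, |δ|=426 (39 ε).
min D↑ (67 st, q0=0, F={20}): 0:1→1,5→2,n→3,g→0,9→0 1:1→4,5→5,n→6,g→1,9→1 2:1→5,5→2,n→7,g→2,9→2 3:1→6,5→8,n→3,g→3,9→9 4:1→10,5→11,n→4,g→4,9→4 5:1→11,5→5,n→12,g→5,9→5 6:1→4,5→13,n→6,g→6,9→14 7:1→12,5→7,n→15,g→7,9→16 8:1→13,5→8,n→7,g→8,9→17 9:1→14,5→17,n→9,g→9,9→18 10:1→10,5→19,n→10,g→20,9→10 11:1→19,5→11,n→21,g→11,9→11 12:1→21,5→12,n→22,g→12,9→23 13:1→11,5→13,n→12,g→13,9→24 14:1→4,5→24,n→14,g→14,9→25 15:1→22,5→15,n→15,g→15,9→26 16:1→23,5→16,n→27,g→16,9→28 17:1→24,5→17,n→16,g→17,9→29 18:1→30,5→29,n→18,g→18,9→18 19:1→19,5→19,n→31,g→20,9→19 20:1→20,5→20,n→20,g→20,9→20 21:1→31,5→21,n→32,g→21,9→21 22:1→32,5→22,n→22,g→22,9→33 23:1→21,5→23,n→34,g→23,9→35 24:1→11,5→24,n→23,g→24,9→36 25:1→37,5→36,n→25,g→25,9→25 26:1→33,5→26,n→38,g→26,9→39 27:1→34,5→27,n→27,g→27,9→39 28:1→40,5→28,n→41,g→28,9→28 29:1→42,5→29,n→28,g→29,9→29 30:1→37,5→42,n→30,g→43,9→30 31:1→31,5→31,n→44,g→20,9→31 32:1→44,5→32,n→32,g→32,9→45 33:1→45,5→33,n→46,g→33,9→47 34:1→32,5→34,n→34,g→34,9→47 35:1→48,5→35,n→49,g→35,9→35 36:1→50,5→36,n→35,g→36,9→36 37:1→10,5→50,n→37,g→43,9→37 38:1→46,5→20,n→38,g→38,9→51 39:1→52,5→39,n→51,g→39,9→39 40:1→48,5→40,n→53,g→54,9→40 41:1→53,5→41,n→41,g→41,9→39 42:1→50,5→42,n→40,g→55,9→42 43:1→20,5→55,n→43,g→43,9→43 44:1→44,5→44,n→44,g→20,9→56 45:1→56,5→45,n→57,g→45,9→45 46:1→57,5→20,n→46,g→46,9→58 47:1→59,5→47,n→58,g→47,9→47 48:1→31,5→48,n→60,g→54,9→48 49:1→60,5→49,n→49,g→49,9→47 50:1→19,5→50,n→48,g→55,9→50 51:1→61,5→20,n→51,g→51,9→51 52:1→59,5→52,n→61,g→62,9→52 53:1→60,5→53,n→53,g→63,9→52 54:1→20,5→54,n→63,g→54,9→54 55:1→20,5→55,n→54,g→55,9→55 56:1→56,5→56,n→64,g→20,9→56 57:1→64,5→20,n→57,g→57,9→57 58:1→65,5→20,n→58,g→58,9→58 59:1→56,5→59,n→65,g→62,9→59 60:1→44,5→60,n→60,g→63,9→59 61:1→65,5→20,n→61,g→66,9→61 62:1→20,5→62,n→66,g→62,9→62 63:1→20,5→63,n→63,g→63,9→62 64:1→64,5→20,n→64,g→20,9→64 65:1→64,5→20,n→65,g→66,9→65 66:1→20,5→20,n→66,g→66,9→66 (ε-aug+det+¬).
'111g': run [83, 63, 31, 8, 1] end={s21} — reject; 4/4 single-dels accept.
'5nn9n5': run [83, 69, 52, 38, 24, 11, 1] end={s21} — reject; 6/6 del acc.
'n991g1': |S_i|=[83, 79, 71, 55, 30, 8, 1] end={s21} — reject; 6/6 deletions ∈↓L.
3 obstructions.


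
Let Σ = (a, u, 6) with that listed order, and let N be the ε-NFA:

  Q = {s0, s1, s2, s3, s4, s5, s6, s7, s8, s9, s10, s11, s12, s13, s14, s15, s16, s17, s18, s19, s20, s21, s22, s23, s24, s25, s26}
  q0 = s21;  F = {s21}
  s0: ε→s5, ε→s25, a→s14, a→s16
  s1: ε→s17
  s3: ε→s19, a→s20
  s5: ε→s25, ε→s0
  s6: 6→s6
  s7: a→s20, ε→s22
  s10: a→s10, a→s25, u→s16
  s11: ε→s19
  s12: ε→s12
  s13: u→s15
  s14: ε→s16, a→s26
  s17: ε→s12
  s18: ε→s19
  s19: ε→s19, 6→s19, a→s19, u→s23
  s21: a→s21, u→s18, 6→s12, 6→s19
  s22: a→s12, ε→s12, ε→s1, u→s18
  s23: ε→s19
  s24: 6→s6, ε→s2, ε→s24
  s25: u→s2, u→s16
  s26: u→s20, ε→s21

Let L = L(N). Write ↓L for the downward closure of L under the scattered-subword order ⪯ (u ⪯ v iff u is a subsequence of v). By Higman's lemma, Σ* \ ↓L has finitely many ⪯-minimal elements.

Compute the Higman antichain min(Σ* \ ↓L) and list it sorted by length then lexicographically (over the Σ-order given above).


|Q|=27, |F|=1, |δ|=42 (19 ε).
min D↑ (2 st, q0=0, F={1}): 0:a→0,u→1,6→1 1:a→1,u→1,6→1 (ε-aug+det+¬).
'u': N↓-sim [5, 3] end={s18,s19,s23} rej; 1/1 single-dels accept.
'6': |S_i|=[5, 3] end={s12,s19,s23} ∉↓L; 1/1 del acc.
2 words, ⪯-incomp.

Antichain: [u, 6].


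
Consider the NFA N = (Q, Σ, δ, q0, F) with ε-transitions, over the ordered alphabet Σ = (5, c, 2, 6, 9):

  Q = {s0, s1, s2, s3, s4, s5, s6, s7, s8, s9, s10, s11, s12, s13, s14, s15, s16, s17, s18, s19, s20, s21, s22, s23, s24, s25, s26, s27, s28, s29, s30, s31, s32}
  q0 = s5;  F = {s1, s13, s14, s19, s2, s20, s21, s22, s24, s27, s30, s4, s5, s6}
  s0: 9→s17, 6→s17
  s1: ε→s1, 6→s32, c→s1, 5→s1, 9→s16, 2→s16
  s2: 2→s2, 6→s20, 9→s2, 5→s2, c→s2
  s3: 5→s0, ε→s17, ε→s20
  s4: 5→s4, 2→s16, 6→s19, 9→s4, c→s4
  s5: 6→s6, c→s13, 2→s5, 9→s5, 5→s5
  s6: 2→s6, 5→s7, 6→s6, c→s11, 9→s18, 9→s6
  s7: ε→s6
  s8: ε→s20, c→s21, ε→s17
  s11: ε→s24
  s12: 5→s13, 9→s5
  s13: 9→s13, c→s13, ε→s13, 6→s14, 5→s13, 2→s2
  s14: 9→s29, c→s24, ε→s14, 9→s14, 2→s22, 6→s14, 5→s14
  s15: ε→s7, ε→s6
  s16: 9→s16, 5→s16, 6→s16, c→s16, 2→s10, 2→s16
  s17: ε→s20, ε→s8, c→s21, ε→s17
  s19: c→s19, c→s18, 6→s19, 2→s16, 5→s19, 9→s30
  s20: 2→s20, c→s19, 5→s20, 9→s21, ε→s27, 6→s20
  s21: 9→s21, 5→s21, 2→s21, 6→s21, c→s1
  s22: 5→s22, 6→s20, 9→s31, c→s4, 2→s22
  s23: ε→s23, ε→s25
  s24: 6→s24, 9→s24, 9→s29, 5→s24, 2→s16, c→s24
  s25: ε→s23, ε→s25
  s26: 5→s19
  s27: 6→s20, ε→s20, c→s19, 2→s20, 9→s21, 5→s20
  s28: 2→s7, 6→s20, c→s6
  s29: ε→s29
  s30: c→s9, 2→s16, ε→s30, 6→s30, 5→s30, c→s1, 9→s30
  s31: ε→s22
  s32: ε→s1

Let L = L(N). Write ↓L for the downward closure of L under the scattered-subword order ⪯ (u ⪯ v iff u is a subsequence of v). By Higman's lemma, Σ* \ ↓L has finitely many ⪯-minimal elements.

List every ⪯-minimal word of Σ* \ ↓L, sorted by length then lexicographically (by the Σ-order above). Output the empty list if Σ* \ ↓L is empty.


Antichain: [6c2, c269c9].

|Q|=33, |F|=14, |δ|=116 (24 ε).
min D↑ (14 st, q0=0, F={8}): 0:5→0,c→1,2→0,6→2,9→0 1:5→1,c→1,2→3,6→4,9→1 2:5→2,c→5,2→2,6→2,9→2 3:5→3,c→3,2→3,6→6,9→3 4:5→4,c→5,2→7,6→4,9→4 5:5→5,c→5,2→8,6→5,9→5 6:5→6,c→9,2→6,6→6,9→10 7:5→7,c→11,2→7,6→6,9→7 8:5→8,c→8,2→8,6→8,9→8 9:5→9,c→9,2→8,6→9,9→12 10:5→10,c→13,2→10,6→10,9→10 11:5→11,c→11,2→8,6→9,9→11 12:5→12,c→13,2→8,6→12,9→12 13:5→13,c→13,2→8,6→13,9→8.
'6c2': |S_i|=[23, 20, 12, 2] end={s10,s16} rej; 3/3 single-dels accept.
'c269c9': run [23, 20, 15, 11, 7, 5, 2] end={s10,s16} — reject; 6/6 single-dels accept.
2 minimals (antichain).


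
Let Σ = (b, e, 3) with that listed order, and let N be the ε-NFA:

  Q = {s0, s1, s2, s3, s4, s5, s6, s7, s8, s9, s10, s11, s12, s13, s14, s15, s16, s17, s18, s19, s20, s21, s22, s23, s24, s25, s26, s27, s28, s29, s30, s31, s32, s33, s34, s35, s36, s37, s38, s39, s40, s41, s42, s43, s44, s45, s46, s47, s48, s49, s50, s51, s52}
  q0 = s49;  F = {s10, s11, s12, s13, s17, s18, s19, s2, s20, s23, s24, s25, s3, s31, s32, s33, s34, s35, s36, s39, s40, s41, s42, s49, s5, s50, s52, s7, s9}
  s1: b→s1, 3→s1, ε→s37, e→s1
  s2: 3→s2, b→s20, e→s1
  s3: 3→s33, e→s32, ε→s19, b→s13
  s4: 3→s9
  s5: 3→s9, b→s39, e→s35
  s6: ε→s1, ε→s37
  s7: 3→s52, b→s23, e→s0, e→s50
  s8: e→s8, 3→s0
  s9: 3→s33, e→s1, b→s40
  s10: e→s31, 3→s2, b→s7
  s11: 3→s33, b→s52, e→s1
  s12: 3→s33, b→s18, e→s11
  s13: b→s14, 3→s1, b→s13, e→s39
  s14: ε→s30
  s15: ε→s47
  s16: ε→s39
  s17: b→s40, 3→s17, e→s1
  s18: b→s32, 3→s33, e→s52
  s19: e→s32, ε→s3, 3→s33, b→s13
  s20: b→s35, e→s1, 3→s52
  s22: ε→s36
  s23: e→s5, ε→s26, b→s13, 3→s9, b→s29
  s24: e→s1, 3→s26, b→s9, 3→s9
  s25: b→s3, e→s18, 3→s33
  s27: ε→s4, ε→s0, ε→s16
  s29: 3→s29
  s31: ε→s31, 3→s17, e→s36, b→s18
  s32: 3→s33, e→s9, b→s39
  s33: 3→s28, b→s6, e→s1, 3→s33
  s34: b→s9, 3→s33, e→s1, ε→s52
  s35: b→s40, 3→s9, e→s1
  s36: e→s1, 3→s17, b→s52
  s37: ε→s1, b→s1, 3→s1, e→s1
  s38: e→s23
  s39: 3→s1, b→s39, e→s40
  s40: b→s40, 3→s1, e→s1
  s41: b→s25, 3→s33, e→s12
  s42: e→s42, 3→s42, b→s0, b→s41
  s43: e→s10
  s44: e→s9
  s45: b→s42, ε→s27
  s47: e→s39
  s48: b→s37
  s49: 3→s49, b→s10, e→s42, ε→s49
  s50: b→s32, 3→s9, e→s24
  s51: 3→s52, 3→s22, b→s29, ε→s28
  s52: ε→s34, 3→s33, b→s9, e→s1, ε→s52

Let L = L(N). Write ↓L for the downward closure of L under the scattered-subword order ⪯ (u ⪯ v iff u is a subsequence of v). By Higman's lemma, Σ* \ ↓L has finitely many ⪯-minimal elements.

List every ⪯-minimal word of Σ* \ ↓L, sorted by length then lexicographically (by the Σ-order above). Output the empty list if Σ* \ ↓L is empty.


|Q|=53, |F|=29, |δ|=133 (21 ε).
min D↑ (28 st, q0=0, F={14}): 0:b→1,e→2,3→0 1:b→3,e→4,3→5 2:b→6,e→2,3→2 3:b→7,e→8,3→9 4:b→10,e→11,3→12 5:b→13,e→14,3→5 6:b→15,e→16,3→17 7:b→18,e→19,3→20 8:b→21,e→22,3→20 9:b→20,e→14,3→17 10:b→21,e→9,3→17 11:b→9,e→14,3→12 12:b→23,e→14,3→12 13:b→24,e→14,3→9 14:b→14,e→14,3→14 15:b→25,e→10,3→17 16:b→10,e→26,3→17 17:b→14,e→14,3→17 18:b→18,e→27,3→14 19:b→27,e→24,3→20 20:b→23,e→14,3→17 21:b→27,e→20,3→17 22:b→20,e→14,3→20 23:b→23,e→14,3→14 24:b→23,e→14,3→20 25:b→18,e→21,3→17 26:b→9,e→14,3→17 27:b→27,e→23,3→14 (ε-aug+det+¬).
'b3e': N↓-sim [38, 36, 15, 2] end={s1,s37} ∉↓L; 3/3 single-dels accept.
'beee': N↓-sim [38, 36, 23, 15, 2] end={s1,s37} rej; 4/4 del acc.
'eb3b': run [38, 31, 22, 5, 3] end={s1,s37,s6} — reject; 4/4 deletions ∈↓L.
'bbbb3': run [38, 36, 28, 19, 9, 3] end={s1,s29,s37} ∉↓L; 5/5 deletions ∈↓L.
'bb33b': run [38, 36, 28, 11, 6, 3] end={s1,s37,s6} rej; 5/5 single-dels accept.
'be3b3': run [38, 36, 23, 9, 4, 2] end={s1,s37} — reject; 5/5 del acc.
6 words, ⪯-incomp.

Antichain: [b3e, beee, eb3b, bbbb3, bb33b, be3b3].


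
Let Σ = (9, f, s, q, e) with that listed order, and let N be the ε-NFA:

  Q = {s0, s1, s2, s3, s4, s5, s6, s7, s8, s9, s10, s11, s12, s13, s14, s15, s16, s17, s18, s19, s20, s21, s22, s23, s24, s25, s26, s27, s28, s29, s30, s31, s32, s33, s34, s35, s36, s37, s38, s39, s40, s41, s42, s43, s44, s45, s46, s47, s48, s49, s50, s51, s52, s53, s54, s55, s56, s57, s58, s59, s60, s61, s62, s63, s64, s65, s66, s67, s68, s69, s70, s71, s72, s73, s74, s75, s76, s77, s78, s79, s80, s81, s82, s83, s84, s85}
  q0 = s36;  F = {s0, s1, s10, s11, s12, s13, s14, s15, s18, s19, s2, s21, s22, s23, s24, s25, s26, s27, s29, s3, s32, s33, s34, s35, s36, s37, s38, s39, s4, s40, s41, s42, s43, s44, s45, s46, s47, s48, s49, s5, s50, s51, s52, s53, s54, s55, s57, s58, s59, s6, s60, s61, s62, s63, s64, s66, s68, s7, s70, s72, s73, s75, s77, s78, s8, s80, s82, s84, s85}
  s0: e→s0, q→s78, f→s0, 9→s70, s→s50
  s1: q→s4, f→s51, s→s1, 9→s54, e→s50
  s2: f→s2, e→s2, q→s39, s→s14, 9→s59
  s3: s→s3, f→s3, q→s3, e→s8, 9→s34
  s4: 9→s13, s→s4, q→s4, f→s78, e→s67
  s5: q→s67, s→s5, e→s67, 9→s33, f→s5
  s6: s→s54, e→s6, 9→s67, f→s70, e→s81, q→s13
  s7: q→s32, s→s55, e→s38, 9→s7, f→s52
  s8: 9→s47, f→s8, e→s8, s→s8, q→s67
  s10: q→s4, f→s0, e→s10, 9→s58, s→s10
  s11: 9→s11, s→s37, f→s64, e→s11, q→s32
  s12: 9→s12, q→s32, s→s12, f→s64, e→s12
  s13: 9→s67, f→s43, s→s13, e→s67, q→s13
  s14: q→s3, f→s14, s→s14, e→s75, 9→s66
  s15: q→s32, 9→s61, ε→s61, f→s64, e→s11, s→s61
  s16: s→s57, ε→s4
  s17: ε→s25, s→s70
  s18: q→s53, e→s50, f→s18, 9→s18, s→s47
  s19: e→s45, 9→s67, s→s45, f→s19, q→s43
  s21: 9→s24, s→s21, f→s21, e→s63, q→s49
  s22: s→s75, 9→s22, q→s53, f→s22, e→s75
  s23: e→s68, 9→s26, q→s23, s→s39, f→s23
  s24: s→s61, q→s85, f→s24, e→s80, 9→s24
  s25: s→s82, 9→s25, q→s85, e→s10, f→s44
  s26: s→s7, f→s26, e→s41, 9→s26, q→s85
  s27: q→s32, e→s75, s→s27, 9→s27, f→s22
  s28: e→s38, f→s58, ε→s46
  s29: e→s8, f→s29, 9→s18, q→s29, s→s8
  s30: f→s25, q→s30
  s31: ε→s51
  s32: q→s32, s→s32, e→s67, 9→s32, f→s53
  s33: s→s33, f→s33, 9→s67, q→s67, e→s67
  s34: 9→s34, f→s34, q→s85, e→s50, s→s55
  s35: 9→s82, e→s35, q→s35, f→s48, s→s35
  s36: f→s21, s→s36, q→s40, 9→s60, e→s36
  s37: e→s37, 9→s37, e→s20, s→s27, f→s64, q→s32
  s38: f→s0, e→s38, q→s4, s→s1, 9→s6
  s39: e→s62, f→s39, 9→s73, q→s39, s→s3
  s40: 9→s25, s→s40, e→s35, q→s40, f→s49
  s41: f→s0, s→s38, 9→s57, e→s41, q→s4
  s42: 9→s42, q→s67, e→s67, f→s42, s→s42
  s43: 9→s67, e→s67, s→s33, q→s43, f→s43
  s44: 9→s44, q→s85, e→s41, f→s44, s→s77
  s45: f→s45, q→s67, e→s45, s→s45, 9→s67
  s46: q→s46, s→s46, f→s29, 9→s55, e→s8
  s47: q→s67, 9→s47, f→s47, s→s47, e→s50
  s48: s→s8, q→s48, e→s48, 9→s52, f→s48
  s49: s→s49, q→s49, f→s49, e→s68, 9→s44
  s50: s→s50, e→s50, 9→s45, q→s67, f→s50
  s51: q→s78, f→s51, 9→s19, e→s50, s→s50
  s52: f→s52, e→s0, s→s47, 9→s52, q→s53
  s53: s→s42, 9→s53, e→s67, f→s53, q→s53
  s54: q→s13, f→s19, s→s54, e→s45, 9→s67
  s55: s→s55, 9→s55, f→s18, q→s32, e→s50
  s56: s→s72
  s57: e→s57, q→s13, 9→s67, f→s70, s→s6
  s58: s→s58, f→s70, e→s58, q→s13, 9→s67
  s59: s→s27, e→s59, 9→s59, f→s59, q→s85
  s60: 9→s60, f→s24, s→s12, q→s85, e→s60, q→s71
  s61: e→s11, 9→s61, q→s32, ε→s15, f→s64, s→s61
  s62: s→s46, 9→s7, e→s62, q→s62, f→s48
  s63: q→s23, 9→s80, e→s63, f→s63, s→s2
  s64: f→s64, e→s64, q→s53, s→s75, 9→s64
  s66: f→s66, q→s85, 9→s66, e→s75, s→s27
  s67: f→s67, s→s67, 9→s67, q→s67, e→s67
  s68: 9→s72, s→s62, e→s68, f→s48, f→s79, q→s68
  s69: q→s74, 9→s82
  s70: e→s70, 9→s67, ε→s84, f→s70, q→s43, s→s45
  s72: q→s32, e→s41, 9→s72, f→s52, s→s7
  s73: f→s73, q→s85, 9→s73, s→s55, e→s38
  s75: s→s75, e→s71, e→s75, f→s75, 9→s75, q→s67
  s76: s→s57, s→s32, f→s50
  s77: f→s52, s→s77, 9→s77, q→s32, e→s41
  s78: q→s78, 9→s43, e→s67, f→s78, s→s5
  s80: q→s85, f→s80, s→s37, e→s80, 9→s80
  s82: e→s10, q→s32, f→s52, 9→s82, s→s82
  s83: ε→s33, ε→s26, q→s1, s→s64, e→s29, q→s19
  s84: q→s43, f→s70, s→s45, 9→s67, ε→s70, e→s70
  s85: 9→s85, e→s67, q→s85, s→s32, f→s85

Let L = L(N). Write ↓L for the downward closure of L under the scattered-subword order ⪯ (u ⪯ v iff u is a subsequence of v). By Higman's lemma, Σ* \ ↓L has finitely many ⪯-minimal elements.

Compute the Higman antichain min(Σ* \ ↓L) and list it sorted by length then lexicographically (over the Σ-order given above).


min(Σ*\↓L) = [9qe, 9sfsq, q9e99, qefsq, fesseq].

|Q|=86, |F|=69, |δ|=381 (10 ε).
min D↑ (68 st, q0=0, F={15}): 0:9→1,f→2,s→0,q→3,e→0 1:9→1,f→4,s→5,q→6,e→1 2:9→4,f→2,s→2,q→7,e→8 3:9→9,f→7,s→3,q→3,e→10 4:9→4,f→4,s→11,q→6,e→12 5:9→5,f→13,s→5,q→14,e→5 6:9→6,f→6,s→14,q→6,e→15 7:9→16,f→7,s→7,q→7,e→17 8:9→12,f→8,s→18,q→19,e→8 9:9→9,f→16,s→20,q→6,e→21 10:9→20,f→22,s→10,q→10,e→10 11:9→11,f→13,s→11,q→14,e→23 12:9→12,f→12,s→24,q→6,e→12 13:9→13,f→13,s→25,q→26,e→13 14:9→14,f→26,s→14,q→14,e→15 15:9→15,f→15,s→15,q→15,e→15 16:9→16,f→16,s→27,q→6,e→28 17:9→29,f→22,s→30,q→17,e→17 18:9→31,f→18,s→32,q→33,e→18 19:9→34,f→19,s→33,q→19,e→17 20:9→20,f→35,s→20,q→14,e→21 21:9→36,f→37,s→21,q→38,e→21 22:9→35,f→22,s→39,q→22,e→22 23:9→23,f→13,s→24,q→14,e→23 24:9→24,f→13,s→40,q→14,e→24 25:9→25,f→25,s→25,q→15,e→25 26:9→26,f→26,s→41,q→26,e→15 27:9→27,f→35,s→27,q→14,e→28 28:9→42,f→37,s→43,q→38,e→28 29:9→29,f→35,s→44,q→14,e→28 30:9→44,f→22,s→45,q→30,e→30 31:9→31,f→31,s→40,q→6,e→31 32:9→46,f→32,s→32,q→47,e→25 33:9→48,f→33,s→47,q→33,e→30 34:9→34,f→34,s→44,q→6,e→28 35:9→35,f→35,s→49,q→26,e→37 36:9→15,f→50,s→36,q→51,e→36 37:9→50,f→37,s→52,q→53,e→37 38:9→51,f→53,s→38,q→38,e→15 39:9→49,f→39,s→39,q→15,e→39 40:9→40,f→54,s→40,q→14,e→25 41:9→41,f→41,s→41,q→15,e→15 42:9→15,f→50,s→55,q→51,e→42 43:9→55,f→37,s→56,q→38,e→43 44:9→44,f→35,s→57,q→14,e→43 45:9→57,f→58,s→45,q→45,e→39 46:9→46,f→46,s→40,q→6,e→25 47:9→59,f→47,s→47,q→47,e→39 48:9→48,f→48,s→57,q→6,e→43 49:9→49,f→49,s→49,q→15,e→52 50:9→15,f→50,s→60,q→61,e→50 51:9→15,f→61,s→51,q→51,e→15 52:9→60,f→52,s→52,q→15,e→52 53:9→61,f→53,s→62,q→53,e→15 54:9→54,f→54,s→25,q→26,e→25 55:9→15,f→50,s→63,q→51,e→55 56:9→63,f→64,s→56,q→38,e→52 57:9→57,f→65,s→57,q→14,e→52 58:9→65,f→58,s→39,q→58,e→39 59:9→59,f→59,s→57,q→6,e→52 60:9→15,f→60,s→60,q→15,e→60 61:9→15,f→61,s→66,q→61,e→15 62:9→66,f→62,s→62,q→15,e→15 63:9→15,f→67,s→63,q→51,e→60 64:9→67,f→64,s→52,q→53,e→52 65:9→65,f→65,s→49,q→26,e→52 66:9→15,f→66,s→66,q→15,e→15 67:9→15,f→67,s→60,q→61,e→60.
'9qe': run [74, 56, 12, 1] end={s67} ∉↓L; 3/3 del acc.
'9sfsq': run [74, 56, 44, 21, 9, 1] end={s67} — reject; 5/5 del acc.
'q9e99': run [74, 54, 40, 23, 13, 1] end={s67} ∉↓L; 5/5 del acc.
'qefsq': |S_i|=[74, 54, 41, 21, 8, 1] end={s67} ∉↓L; 5/5 deletions ∈↓L.
'fesseq': run [74, 65, 58, 48, 31, 7, 1] end={s67} — reject; 6/6 deletions ∈↓L.
5 words, ⪯-incomp.


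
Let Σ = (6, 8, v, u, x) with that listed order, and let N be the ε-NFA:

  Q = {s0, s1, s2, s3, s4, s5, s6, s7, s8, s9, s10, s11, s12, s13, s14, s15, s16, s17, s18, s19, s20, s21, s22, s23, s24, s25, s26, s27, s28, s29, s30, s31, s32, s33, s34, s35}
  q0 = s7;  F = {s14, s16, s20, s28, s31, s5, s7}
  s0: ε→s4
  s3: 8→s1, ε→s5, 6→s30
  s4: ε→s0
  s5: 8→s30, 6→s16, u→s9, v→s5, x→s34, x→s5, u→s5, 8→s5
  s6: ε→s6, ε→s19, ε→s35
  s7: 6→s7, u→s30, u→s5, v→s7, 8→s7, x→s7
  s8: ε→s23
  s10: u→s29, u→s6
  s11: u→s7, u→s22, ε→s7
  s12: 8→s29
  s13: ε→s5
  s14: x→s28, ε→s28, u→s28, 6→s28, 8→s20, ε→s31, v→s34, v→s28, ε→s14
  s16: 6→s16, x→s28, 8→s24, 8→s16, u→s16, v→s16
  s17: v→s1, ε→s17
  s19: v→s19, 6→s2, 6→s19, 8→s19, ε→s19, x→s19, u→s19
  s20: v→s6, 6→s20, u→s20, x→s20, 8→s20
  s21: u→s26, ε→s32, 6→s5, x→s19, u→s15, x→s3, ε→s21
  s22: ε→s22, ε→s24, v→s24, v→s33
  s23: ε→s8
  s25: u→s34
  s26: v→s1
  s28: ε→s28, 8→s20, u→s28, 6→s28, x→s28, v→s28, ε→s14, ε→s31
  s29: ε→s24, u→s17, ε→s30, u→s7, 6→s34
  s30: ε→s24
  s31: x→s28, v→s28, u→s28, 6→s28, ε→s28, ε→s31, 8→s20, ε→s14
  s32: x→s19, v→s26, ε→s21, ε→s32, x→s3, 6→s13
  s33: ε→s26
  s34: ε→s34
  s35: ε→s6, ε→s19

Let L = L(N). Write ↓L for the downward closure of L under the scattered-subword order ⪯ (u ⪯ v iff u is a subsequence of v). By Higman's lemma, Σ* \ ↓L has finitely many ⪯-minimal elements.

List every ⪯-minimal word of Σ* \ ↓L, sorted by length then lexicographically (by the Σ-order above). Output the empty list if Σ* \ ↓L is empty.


|Q|=36, |F|=7, |δ|=105 (34 ε).
min D↑ (6 st, q0=0, F={5}): 0:6→0,8→0,v→0,u→1,x→0 1:6→2,8→1,v→1,u→1,x→1 2:6→2,8→2,v→2,u→2,x→3 3:6→3,8→4,v→3,u→3,x→3 4:6→4,8→4,v→5,u→4,x→4 5:6→5,8→5,v→5,u→5,x→5 (ε-aug+det+¬).
'u6x8v': |S_i|=[15, 14, 11, 9, 5, 4] end={s19,s2,s35,s6} ∉↓L; 5/5 single-dels accept.
1 words, ⪯-incomp.

min(Σ*\↓L) = [u6x8v].


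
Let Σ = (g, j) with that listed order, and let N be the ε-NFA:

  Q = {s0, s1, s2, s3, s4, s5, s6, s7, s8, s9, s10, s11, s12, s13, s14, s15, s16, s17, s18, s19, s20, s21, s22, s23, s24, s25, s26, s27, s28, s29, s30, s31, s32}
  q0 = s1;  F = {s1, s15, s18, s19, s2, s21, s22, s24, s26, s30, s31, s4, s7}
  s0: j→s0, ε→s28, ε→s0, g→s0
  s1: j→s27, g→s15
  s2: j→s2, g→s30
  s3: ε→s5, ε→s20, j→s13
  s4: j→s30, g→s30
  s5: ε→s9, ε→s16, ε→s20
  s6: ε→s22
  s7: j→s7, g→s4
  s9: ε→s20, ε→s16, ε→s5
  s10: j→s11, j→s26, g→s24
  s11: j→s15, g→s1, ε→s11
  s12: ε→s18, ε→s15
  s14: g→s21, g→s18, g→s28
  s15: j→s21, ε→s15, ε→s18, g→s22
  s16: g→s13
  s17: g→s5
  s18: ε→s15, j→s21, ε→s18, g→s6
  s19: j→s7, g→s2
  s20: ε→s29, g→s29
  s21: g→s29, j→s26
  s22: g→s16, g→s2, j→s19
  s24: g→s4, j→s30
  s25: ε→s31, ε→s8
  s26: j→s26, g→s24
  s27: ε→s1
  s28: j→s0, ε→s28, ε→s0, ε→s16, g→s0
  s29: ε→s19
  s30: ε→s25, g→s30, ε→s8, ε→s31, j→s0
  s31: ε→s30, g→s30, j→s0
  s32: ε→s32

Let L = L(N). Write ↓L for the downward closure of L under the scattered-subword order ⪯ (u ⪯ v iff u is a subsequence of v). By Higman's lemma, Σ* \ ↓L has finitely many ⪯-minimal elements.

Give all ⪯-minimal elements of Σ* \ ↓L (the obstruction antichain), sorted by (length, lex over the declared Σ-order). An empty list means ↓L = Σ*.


|Q|=33, |F|=13, |δ|=74 (31 ε).
min D↑ (12 st, q0=0, F={10}): 0:g→1,j→0 1:g→2,j→3 2:g→4,j→5 3:g→5,j→6 4:g→7,j→4 5:g→4,j→8 6:g→9,j→6 7:g→7,j→10 8:g→11,j→8 9:g→11,j→7 10:g→10,j→10 11:g→7,j→7 (ε-aug+det+¬).
'ggggj': |S_i|=[22, 20, 16, 10, 8, 4] end={s0,s13,s16,s28} rej; 5/5 deletions ∈↓L.
'gjjgjj': N↓-sim [22, 20, 16, 13, 10, 8, 4] end={s0,s13,s16,s28} ∉↓L; 6/6 single-dels accept.
2 words, ⪯-incomp.

A = [ggggj, gjjgjj].
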